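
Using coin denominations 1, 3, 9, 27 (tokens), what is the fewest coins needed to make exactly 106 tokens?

Use the largest denomination that fits, subtract, and repeat.
106 − 3×27→25 − 2×9→7 − 2×3→1 − 1×1→0
Total coins = 3 + 2 + 2 + 1 = 8

8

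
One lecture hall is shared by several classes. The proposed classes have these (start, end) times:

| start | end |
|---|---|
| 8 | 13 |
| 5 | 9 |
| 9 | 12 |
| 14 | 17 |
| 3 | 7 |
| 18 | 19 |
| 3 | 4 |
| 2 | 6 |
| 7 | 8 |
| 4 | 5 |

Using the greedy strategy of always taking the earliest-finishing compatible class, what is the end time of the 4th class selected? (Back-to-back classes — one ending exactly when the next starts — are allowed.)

Sort by end time and greedily take each interval whose start is ≥ the last chosen end.
By end time: (3,4), (4,5), (2,6), (3,7), (7,8), (5,9), (9,12), (8,13), (14,17), (18,19).
Pick (3,4); next start ≥ 4 → (4,5); next start ≥ 5 → (7,8); next start ≥ 8 → (9,12); next start ≥ 12 → (14,17); next start ≥ 17 → (18,19).
Selected: (3,4) (4,5) (7,8) (9,12) (14,17) (18,19)

12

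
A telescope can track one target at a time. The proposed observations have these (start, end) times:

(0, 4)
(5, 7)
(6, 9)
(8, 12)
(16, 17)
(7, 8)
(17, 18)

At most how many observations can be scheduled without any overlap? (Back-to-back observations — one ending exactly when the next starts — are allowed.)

6

Sorted by end: (0,4)  (5,7)  (7,8)  (6,9)  (8,12)  (16,17)  (17,18)
take (0,4); take (5,7); take (7,8); take (8,12); take (16,17); take (17,18).
Selected 6 observations.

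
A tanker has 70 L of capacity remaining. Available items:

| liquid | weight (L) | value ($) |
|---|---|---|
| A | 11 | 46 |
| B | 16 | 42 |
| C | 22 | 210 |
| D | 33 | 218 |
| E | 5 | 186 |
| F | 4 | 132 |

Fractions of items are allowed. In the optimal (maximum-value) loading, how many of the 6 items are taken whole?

4

Sort by value per unit weight and fill in that order.
Order: E (186/5=37.20) > F (132/4=33.00) > C (210/22=9.55) > D (218/33=6.61) > A (46/11=4.18) > B (42/16=2.62)
Fill: take E (5 @ 186) → take F (4 @ 132) → take C (22 @ 210) → take D (33 @ 218) → take 6/11 of A → 25.09; 70/70 used.
4 item(s) taken whole; one partial (take 6/11 of A).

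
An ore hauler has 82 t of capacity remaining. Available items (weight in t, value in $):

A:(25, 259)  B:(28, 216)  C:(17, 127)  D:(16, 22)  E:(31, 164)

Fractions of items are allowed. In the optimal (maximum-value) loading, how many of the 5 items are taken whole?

Ratios (sorted): A 10.36, B 7.71, C 7.47, E 5.29, D 1.38
take A (25 @ 259); take B (28 @ 216); take C (17 @ 127); take 12/31 of E → 63.48. Capacity used 82/82.
3 item(s) taken whole; one partial (take 12/31 of E).

3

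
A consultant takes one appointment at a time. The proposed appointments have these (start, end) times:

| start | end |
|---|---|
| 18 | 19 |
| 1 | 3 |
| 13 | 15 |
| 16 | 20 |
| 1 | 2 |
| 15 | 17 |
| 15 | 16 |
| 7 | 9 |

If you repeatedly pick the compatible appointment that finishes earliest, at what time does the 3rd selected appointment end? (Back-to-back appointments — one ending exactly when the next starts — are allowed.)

Sort by end time and greedily take each interval whose start is ≥ the last chosen end.
Sorted by end: (1,2)  (1,3)  (7,9)  (13,15)  (15,16)  (15,17)  (18,19)  (16,20)
take (1,2); take (7,9); take (13,15); take (15,16); take (18,19).
Selected: (1,2) (7,9) (13,15) (15,16) (18,19)

15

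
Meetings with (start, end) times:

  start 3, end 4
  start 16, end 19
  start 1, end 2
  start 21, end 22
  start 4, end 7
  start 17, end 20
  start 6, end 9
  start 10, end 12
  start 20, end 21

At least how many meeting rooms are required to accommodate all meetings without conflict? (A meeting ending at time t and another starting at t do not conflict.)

2

Count concurrent intervals with a sweep; the peak is the room count.
starts: [1, 3, 4, 6, 10, 16, 17, 20, 21]
ends:   [2, 4, 7, 9, 12, 19, 20, 21, 22]
s1→1 e2→0 s3→1 e4→0 s4→1 s6→2  — peak 2.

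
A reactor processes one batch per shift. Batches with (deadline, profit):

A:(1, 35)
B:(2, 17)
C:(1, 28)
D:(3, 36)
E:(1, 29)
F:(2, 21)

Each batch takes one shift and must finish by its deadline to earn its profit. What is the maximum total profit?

92

By profit: D(d3,36), A(d1,35), E(d1,29), C(d1,28), F(d2,21), B(d2,17)
D→slot 3; A→slot 1; E skipped; C skipped; F→slot 2; B skipped.
Profit = 35 + 21 + 36 = 92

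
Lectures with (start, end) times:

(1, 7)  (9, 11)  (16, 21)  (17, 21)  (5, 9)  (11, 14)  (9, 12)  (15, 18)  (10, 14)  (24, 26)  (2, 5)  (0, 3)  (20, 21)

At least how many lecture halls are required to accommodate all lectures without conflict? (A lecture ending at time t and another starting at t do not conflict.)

The answer is the maximum number of intervals overlapping at any instant.
starts: [0, 1, 2, 5, 9, 9, 10, 11, 15, 16, 17, 20, 24]
ends:   [3, 5, 7, 9, 11, 12, 14, 14, 18, 21, 21, 21, 26]
s0→1 s1→2 s2→3  — peak 3.

3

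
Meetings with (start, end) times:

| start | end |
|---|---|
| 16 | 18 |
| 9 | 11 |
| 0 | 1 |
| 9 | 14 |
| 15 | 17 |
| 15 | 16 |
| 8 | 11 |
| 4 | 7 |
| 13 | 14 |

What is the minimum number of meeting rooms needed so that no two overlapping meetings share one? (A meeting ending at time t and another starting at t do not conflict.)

3

Events (time:±→running): 0:+→1 1:-→0 4:+→1 7:-→0 8:+→1 9:+→2 9:+→3 … peak 3.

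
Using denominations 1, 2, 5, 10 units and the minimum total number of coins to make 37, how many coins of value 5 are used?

1

Greedy: take as many of the largest coin as possible, then repeat with the remainder.
37 = 3×10 + 1×5 + 1×2
Count of 5: 1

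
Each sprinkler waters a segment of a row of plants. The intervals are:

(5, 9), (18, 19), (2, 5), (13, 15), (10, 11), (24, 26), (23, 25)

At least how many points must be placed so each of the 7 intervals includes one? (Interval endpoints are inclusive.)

5

Process intervals by earliest right end; each time one isn't hit yet, stab at its right endpoint.
Sorted: [2,5] [5,9] [10,11] [13,15] [18,19] [23,25] [24,26]
{[2,5],[5,9]} hit by 5; {[10,11]} hit by 11; {[13,15]} hit by 15; {[18,19]} hit by 19; {[23,25],[24,26]} hit by 25.
Points: 5, 11, 15, 19, 25 (5 total).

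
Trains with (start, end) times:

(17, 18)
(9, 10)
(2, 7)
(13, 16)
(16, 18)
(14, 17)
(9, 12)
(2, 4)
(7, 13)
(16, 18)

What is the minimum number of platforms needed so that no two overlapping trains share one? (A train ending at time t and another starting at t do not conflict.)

starts: [2, 2, 7, 9, 9, 13, 14, 16, 16, 17]
ends:   [4, 7, 10, 12, 13, 16, 17, 18, 18, 18]
s2→1 s2→2 e4→1 e7→0 s7→1 s9→2 s9→3  — peak 3.

3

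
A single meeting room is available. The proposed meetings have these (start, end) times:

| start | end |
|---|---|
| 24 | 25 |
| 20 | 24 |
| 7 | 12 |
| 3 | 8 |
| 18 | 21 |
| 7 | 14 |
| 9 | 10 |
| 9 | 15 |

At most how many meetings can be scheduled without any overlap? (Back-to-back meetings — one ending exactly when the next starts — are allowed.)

Sorted by end: (3,8)  (9,10)  (7,12)  (7,14)  (9,15)  (18,21)  (20,24)  (24,25)
take (3,8); take (9,10); skip (7,12); take (18,21); take (24,25).
Selected 4 meetings.

4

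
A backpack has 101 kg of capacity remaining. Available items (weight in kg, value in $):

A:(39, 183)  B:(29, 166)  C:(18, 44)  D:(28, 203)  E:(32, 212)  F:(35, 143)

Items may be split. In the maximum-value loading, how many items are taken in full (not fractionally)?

Order: D (203/28=7.25) > E (212/32=6.62) > B (166/29=5.72) > A (183/39=4.69) > F (143/35=4.09) > C (44/18=2.44)
Fill: take D (28 @ 203) → take E (32 @ 212) → take B (29 @ 166) → take 12/39 of A → 56.31; 101/101 used.
3 item(s) taken whole; one partial (take 12/39 of A).

3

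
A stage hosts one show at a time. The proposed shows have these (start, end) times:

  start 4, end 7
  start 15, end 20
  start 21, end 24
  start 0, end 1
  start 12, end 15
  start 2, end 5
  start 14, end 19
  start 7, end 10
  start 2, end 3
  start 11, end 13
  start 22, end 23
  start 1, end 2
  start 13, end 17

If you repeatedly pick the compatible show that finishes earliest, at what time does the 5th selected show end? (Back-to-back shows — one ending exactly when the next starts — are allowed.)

Order by finish time; keep every interval that doesn't clash with the previous kept one.
By end time: (0,1), (1,2), (2,3), (2,5), (4,7), (7,10), (11,13), (12,15), (13,17), (14,19), (15,20), (22,23), (21,24).
Pick (0,1); next start ≥ 1 → (1,2); next start ≥ 2 → (2,3); next start ≥ 3 → (4,7); next start ≥ 7 → (7,10); next start ≥ 10 → (11,13); next start ≥ 13 → (13,17); next start ≥ 17 → (22,23).
Selected: (0,1) (1,2) (2,3) (4,7) (7,10) (11,13) (13,17) (22,23)

10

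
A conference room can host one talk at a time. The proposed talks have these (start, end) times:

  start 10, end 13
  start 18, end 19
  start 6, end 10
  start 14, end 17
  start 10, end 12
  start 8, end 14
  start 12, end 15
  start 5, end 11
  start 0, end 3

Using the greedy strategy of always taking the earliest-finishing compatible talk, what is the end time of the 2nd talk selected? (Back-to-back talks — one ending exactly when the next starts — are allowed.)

10

Sorted by end: (0,3)  (6,10)  (5,11)  (10,12)  (10,13)  (8,14)  (12,15)  (14,17)  (18,19)
take (0,3); take (6,10); take (10,12); take (12,15); take (18,19).
Selected: (0,3) (6,10) (10,12) (12,15) (18,19)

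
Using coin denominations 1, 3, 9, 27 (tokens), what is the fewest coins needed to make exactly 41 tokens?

5

41 = 1×27 + 1×9 + 1×3 + 2×1
Total coins = 1 + 1 + 1 + 2 = 5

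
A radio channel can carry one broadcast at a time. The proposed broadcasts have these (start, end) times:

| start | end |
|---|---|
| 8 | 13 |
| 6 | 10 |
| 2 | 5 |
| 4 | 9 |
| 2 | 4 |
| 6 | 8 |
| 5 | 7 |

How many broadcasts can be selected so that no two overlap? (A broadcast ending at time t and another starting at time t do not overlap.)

Sort by end time and greedily take each interval whose start is ≥ the last chosen end.
By end time: (2,4), (2,5), (5,7), (6,8), (4,9), (6,10), (8,13).
Pick (2,4); next start ≥ 4 → (5,7); next start ≥ 7 → (8,13).
Selected 3 broadcasts.

3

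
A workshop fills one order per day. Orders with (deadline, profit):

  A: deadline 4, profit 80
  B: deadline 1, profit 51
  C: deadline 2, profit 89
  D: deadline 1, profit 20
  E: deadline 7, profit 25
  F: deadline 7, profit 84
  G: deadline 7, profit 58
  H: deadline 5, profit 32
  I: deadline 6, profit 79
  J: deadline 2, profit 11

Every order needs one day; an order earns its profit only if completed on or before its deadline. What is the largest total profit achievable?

Take jobs in profit order; each goes to the latest open slot no later than its deadline.
By profit: C(d2,89), F(d7,84), A(d4,80), I(d6,79), G(d7,58), B(d1,51), H(d5,32), E(d7,25), D(d1,20), J(d2,11)
C→slot 2; F→slot 7; A→slot 4; I→slot 6; G→slot 5; B→slot 1; H→slot 3; E skipped; D skipped; J skipped.
Profit = 51 + 89 + 32 + 80 + 58 + 79 + 84 = 473

473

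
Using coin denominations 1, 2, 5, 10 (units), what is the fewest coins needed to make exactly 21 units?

3

21 − 2×10→1 − 1×1→0
Total coins = 2 + 1 = 3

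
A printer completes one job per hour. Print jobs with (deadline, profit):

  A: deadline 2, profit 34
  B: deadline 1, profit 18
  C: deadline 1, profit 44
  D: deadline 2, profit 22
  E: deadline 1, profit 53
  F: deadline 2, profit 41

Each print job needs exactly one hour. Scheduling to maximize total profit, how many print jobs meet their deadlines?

2

Take jobs in profit order; each goes to the latest open slot no later than its deadline.
Profit order: E=53 C=44 F=41 A=34 D=22 B=18
Assign: E→slot 1, C skipped, F→slot 2, A skipped, D skipped, B skipped.
Slots: [1:E] [2:F]
2 of 6 scheduled.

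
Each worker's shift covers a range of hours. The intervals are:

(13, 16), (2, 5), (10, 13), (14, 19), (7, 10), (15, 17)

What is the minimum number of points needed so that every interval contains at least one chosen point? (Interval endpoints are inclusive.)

3

Sorted: [2,5] [7,10] [10,13] [13,16] [15,17] [14,19]
{[2,5]} hit by 5; {[7,10],[10,13]} hit by 10; {[13,16],[15,17],[14,19]} hit by 16.
Points: 5, 10, 16 (3 total).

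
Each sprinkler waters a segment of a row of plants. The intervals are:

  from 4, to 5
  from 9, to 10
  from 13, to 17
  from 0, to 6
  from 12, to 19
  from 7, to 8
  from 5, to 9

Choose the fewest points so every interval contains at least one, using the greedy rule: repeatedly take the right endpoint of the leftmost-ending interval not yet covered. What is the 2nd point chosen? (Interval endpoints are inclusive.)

Sorted: [4,5] [0,6] [7,8] [5,9] [9,10] [13,17] [12,19]
{[4,5],[0,6]} hit by 5; {[7,8],[5,9]} hit by 8; {[9,10]} hit by 10; {[13,17],[12,19]} hit by 17.
Points: 5, 8, 10, 17 (4 total).

8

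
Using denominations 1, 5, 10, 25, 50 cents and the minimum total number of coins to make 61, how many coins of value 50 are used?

Use the largest denomination that fits, subtract, and repeat.
61 = 1×50 + 1×10 + 1×1
Count of 50: 1

1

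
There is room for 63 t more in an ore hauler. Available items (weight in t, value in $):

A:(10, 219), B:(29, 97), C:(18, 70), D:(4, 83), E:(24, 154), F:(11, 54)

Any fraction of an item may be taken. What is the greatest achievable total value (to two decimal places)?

564.44

Ratios (sorted): A 21.90, D 20.75, E 6.42, F 4.91, C 3.89, B 3.34
take A (10 @ 219); take D (4 @ 83); take E (24 @ 154); take F (11 @ 54); take 14/18 of C → 54.44. Capacity used 63/63.
Total value = 564.44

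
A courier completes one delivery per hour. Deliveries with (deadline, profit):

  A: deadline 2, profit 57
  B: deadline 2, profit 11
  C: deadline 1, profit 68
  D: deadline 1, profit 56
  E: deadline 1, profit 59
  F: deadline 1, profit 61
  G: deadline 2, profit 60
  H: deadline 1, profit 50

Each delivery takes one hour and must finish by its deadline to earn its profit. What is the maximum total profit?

Sort by profit descending; place each in the latest free slot ≤ its deadline.
By profit: C(d1,68), F(d1,61), G(d2,60), E(d1,59), A(d2,57), D(d1,56), H(d1,50), B(d2,11)
C→slot 1; F skipped; G→slot 2; E skipped; A skipped; D skipped; H skipped; B skipped.
Profit = 68 + 60 = 128

128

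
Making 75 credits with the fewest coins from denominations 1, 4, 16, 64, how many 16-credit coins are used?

75 − 1×64→11 − 2×4→3 − 3×1→0
Count of 16: 0

0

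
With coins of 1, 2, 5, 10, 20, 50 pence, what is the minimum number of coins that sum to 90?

90 = 1×50 + 2×20
Total coins = 1 + 2 = 3

3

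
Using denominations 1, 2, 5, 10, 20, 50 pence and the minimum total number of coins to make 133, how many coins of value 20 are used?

1

Use the largest denomination that fits, subtract, and repeat.
133 − 2×50→33 − 1×20→13 − 1×10→3 − 1×2→1 − 1×1→0
Count of 20: 1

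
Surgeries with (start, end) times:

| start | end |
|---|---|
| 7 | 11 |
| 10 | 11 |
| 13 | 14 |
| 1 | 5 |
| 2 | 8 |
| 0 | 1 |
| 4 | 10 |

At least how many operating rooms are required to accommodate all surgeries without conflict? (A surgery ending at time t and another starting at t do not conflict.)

3

The answer is the maximum number of intervals overlapping at any instant.
Events (time:±→running): 0:+→1 1:-→0 1:+→1 2:+→2 4:+→3 … peak 3.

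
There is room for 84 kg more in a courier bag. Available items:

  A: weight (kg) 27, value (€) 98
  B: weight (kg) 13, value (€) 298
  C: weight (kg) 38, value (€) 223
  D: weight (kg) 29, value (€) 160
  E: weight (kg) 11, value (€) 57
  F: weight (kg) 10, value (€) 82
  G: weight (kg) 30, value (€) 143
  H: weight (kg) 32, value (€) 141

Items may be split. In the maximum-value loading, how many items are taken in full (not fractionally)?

Greedy by value/weight ratio, highest first.
Ratios (sorted): B 22.92, F 8.20, C 5.87, D 5.52, E 5.18, G 4.77, H 4.41, A 3.63
take B (13 @ 298); take F (10 @ 82); take C (38 @ 223); take 23/29 of D → 126.90. Capacity used 84/84.
3 item(s) taken whole; one partial (take 23/29 of D).

3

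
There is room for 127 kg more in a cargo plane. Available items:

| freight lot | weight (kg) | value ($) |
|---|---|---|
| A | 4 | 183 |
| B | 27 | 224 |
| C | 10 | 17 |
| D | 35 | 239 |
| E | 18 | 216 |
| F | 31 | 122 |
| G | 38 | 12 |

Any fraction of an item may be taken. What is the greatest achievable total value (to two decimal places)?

1001.63

Order: A (183/4=45.75) > E (216/18=12.00) > B (224/27=8.30) > D (239/35=6.83) > F (122/31=3.94) > C (17/10=1.70) > G (12/38=0.32)
Fill: take A (4 @ 183) → take E (18 @ 216) → take B (27 @ 224) → take D (35 @ 239) → take F (31 @ 122) → take C (10 @ 17) → take 2/38 of G → 0.63; 127/127 used.
Total value = 1001.63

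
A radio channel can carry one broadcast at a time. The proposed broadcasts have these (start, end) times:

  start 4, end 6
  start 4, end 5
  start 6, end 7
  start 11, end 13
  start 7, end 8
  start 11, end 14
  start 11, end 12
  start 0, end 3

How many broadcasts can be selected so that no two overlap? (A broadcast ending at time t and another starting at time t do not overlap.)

5

Order by finish time; keep every interval that doesn't clash with the previous kept one.
By end time: (0,3), (4,5), (4,6), (6,7), (7,8), (11,12), (11,13), (11,14).
Pick (0,3); next start ≥ 3 → (4,5); next start ≥ 5 → (6,7); next start ≥ 7 → (7,8); next start ≥ 8 → (11,12).
Selected 5 broadcasts.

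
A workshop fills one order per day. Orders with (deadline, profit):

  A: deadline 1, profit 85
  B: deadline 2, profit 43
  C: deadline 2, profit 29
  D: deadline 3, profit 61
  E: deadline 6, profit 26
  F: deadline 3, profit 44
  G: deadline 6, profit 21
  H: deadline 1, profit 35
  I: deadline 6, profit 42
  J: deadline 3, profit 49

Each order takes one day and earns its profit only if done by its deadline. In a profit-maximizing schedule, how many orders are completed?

Sort by profit descending; place each in the latest free slot ≤ its deadline.
By profit: A(d1,85), D(d3,61), J(d3,49), F(d3,44), B(d2,43), I(d6,42), H(d1,35), C(d2,29), E(d6,26), G(d6,21)
A→slot 1; D→slot 3; J→slot 2; F skipped; B skipped; I→slot 6; H skipped; C skipped; E→slot 5; G→slot 4.
6 of 10 scheduled.

6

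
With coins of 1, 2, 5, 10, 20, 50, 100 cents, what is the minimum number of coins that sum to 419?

8

Greedy: take as many of the largest coin as possible, then repeat with the remainder.
419 − 4×100→19 − 1×10→9 − 1×5→4 − 2×2→0
Total coins = 4 + 1 + 1 + 2 = 8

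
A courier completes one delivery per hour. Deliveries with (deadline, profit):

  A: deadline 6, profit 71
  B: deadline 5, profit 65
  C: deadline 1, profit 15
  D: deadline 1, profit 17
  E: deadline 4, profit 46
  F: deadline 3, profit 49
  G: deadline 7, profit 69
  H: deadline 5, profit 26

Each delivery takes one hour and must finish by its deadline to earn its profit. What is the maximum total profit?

Sort by profit descending; place each in the latest free slot ≤ its deadline.
By profit: A(d6,71), G(d7,69), B(d5,65), F(d3,49), E(d4,46), H(d5,26), D(d1,17), C(d1,15)
A→slot 6; G→slot 7; B→slot 5; F→slot 3; E→slot 4; H→slot 2; D→slot 1; C skipped.
Profit = 17 + 26 + 49 + 46 + 65 + 71 + 69 = 343

343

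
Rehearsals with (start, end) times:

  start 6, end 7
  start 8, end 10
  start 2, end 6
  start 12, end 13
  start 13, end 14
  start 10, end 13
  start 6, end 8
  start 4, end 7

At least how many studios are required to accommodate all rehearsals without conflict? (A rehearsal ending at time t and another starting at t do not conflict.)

3

Events (time:±→running): 2:+→1 4:+→2 6:-→1 6:+→2 6:+→3 … peak 3.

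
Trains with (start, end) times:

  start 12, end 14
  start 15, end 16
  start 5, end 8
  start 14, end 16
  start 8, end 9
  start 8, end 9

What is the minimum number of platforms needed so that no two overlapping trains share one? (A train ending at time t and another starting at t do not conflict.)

Count concurrent intervals with a sweep; the peak is the room count.
Events (time:±→running): 5:+→1 8:-→0 8:+→1 8:+→2 … peak 2.

2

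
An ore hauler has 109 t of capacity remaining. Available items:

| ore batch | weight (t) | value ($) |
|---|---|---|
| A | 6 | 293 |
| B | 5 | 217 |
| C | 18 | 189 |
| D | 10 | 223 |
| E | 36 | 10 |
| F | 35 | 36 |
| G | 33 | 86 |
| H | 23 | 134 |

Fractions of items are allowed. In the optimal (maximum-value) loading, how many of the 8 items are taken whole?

6

Ratios (sorted): A 48.83, B 43.40, D 22.30, C 10.50, H 5.83, G 2.61, F 1.03, E 0.28
take A (6 @ 293); take B (5 @ 217); take D (10 @ 223); take C (18 @ 189); take H (23 @ 134); take G (33 @ 86); take 14/35 of F → 14.40. Capacity used 109/109.
6 item(s) taken whole; one partial (take 14/35 of F).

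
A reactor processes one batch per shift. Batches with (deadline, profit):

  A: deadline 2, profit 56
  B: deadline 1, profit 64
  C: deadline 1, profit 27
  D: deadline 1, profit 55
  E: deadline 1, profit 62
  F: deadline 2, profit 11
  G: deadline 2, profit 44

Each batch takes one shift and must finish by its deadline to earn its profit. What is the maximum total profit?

Take jobs in profit order; each goes to the latest open slot no later than its deadline.
By profit: B(d1,64), E(d1,62), A(d2,56), D(d1,55), G(d2,44), C(d1,27), F(d2,11)
B→slot 1; E skipped; A→slot 2; D skipped; G skipped; C skipped; F skipped.
Profit = 64 + 56 = 120

120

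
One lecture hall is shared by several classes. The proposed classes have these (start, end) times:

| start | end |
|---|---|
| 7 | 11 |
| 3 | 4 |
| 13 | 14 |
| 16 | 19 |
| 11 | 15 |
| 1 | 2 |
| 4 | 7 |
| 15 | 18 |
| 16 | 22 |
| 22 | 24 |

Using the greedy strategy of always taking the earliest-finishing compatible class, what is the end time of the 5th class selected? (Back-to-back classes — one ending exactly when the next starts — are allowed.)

14

Sort by end time and greedily take each interval whose start is ≥ the last chosen end.
Sorted by end: (1,2)  (3,4)  (4,7)  (7,11)  (13,14)  (11,15)  (15,18)  (16,19)  (16,22)  (22,24)
take (1,2); take (3,4); take (4,7); take (7,11); take (13,14); take (15,18); take (22,24).
Selected: (1,2) (3,4) (4,7) (7,11) (13,14) (15,18) (22,24)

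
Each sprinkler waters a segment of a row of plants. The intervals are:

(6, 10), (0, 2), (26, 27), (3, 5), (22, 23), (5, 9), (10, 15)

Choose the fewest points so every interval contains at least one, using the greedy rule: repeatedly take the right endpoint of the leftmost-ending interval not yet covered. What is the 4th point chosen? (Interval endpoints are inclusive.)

23

Process intervals by earliest right end; each time one isn't hit yet, stab at its right endpoint.
Sorted: [0,2] [3,5] [5,9] [6,10] [10,15] [22,23] [26,27]
{[0,2]} hit by 2; {[3,5],[5,9]} hit by 5; {[6,10],[10,15]} hit by 10; {[22,23]} hit by 23; {[26,27]} hit by 27.
Points: 2, 5, 10, 23, 27 (5 total).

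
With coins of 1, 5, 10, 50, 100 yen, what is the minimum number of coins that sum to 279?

279 − 2×100→79 − 1×50→29 − 2×10→9 − 1×5→4 − 4×1→0
Total coins = 2 + 1 + 2 + 1 + 4 = 10

10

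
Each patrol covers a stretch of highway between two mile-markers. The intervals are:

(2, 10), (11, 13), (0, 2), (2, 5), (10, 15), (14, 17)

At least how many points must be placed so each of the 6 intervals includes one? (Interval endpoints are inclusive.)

Sort by right endpoint; whenever an interval is uncovered, place a point at its right end.
By right end: [0,2]  [2,5]  [2,10]  [11,13]  [10,15]  [14,17]
[0,2] uncovered → point at 2; [11,13] uncovered → point at 13; [14,17] uncovered → point at 17.
Points: 2, 13, 17 (3 total).

3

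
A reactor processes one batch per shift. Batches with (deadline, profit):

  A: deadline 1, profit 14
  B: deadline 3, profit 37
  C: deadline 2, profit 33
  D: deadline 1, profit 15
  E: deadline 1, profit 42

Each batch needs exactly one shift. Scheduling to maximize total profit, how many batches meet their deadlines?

Profit order: E=42 B=37 C=33 D=15 A=14
Assign: E→slot 1, B→slot 3, C→slot 2, D skipped, A skipped.
Slots: [1:E] [2:C] [3:B]
3 of 5 scheduled.

3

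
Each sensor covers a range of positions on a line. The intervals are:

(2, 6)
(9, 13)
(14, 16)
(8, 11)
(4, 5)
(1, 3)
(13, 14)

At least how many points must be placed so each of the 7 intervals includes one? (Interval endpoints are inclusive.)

4

Process intervals by earliest right end; each time one isn't hit yet, stab at its right endpoint.
Sorted: [1,3] [4,5] [2,6] [8,11] [9,13] [13,14] [14,16]
{[1,3]} hit by 3; {[4,5],[2,6]} hit by 5; {[8,11],[9,13]} hit by 11; {[13,14],[14,16]} hit by 14.
Points: 3, 5, 11, 14 (4 total).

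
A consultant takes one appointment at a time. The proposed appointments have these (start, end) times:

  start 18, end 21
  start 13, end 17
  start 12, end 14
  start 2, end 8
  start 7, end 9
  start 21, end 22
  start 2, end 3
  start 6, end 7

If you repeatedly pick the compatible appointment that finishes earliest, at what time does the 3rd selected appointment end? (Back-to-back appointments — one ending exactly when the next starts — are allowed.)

Sorted by end: (2,3)  (6,7)  (2,8)  (7,9)  (12,14)  (13,17)  (18,21)  (21,22)
take (2,3); take (6,7); skip (2,8); take (7,9); take (12,14); skip (13,17); take (18,21); take (21,22).
Selected: (2,3) (6,7) (7,9) (12,14) (18,21) (21,22)

9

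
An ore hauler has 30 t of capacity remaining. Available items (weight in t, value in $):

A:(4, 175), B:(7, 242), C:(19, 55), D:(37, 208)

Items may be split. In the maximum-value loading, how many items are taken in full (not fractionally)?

2

Greedy by value/weight ratio, highest first.
Order: A (175/4=43.75) > B (242/7=34.57) > D (208/37=5.62) > C (55/19=2.89)
Fill: take A (4 @ 175) → take B (7 @ 242) → take 19/37 of D → 106.81; 30/30 used.
2 item(s) taken whole; one partial (take 19/37 of D).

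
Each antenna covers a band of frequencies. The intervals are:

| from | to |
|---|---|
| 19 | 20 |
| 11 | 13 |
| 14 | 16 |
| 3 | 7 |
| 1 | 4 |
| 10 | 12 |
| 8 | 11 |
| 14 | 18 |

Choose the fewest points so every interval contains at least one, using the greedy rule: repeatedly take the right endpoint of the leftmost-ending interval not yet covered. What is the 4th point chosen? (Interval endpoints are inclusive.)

Process intervals by earliest right end; each time one isn't hit yet, stab at its right endpoint.
Sorted: [1,4] [3,7] [8,11] [10,12] [11,13] [14,16] [14,18] [19,20]
{[1,4],[3,7]} hit by 4; {[8,11],[10,12],[11,13]} hit by 11; {[14,16],[14,18]} hit by 16; {[19,20]} hit by 20.
Points: 4, 11, 16, 20 (4 total).

20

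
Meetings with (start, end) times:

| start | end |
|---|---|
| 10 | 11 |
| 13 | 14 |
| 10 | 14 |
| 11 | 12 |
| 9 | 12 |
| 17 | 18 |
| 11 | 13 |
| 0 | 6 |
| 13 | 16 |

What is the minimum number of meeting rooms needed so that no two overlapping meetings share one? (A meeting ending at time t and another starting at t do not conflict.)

Events (time:±→running): 0:+→1 6:-→0 9:+→1 10:+→2 10:+→3 11:-→2 11:+→3 11:+→4 … peak 4.

4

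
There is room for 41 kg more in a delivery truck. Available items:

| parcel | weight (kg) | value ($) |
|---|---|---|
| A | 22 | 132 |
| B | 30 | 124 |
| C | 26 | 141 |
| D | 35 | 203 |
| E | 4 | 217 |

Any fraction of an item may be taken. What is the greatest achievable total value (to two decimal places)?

436.00

Greedy by value/weight ratio, highest first.
Order: E (217/4=54.25) > A (132/22=6.00) > D (203/35=5.80) > C (141/26=5.42) > B (124/30=4.13)
Fill: take E (4 @ 217) → take A (22 @ 132) → take 15/35 of D → 87.00; 41/41 used.
Total value = 436.00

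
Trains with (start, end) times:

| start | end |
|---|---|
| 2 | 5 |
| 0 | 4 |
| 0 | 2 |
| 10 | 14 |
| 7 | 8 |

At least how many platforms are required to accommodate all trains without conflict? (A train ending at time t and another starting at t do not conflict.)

2

Events (time:±→running): 0:+→1 0:+→2 … peak 2.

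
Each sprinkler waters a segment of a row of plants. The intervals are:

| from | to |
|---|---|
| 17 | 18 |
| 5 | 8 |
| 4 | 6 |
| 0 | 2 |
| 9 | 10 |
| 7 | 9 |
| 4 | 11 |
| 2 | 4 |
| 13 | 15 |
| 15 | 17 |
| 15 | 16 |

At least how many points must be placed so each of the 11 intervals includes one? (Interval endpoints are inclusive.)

5

By right end: [0,2]  [2,4]  [4,6]  [5,8]  [7,9]  [9,10]  [4,11]  [13,15]  [15,16]  [15,17]  [17,18]
[0,2] uncovered → point at 2; [4,6] uncovered → point at 6; [7,9] uncovered → point at 9; [13,15] uncovered → point at 15; [17,18] uncovered → point at 18.
Points: 2, 6, 9, 15, 18 (5 total).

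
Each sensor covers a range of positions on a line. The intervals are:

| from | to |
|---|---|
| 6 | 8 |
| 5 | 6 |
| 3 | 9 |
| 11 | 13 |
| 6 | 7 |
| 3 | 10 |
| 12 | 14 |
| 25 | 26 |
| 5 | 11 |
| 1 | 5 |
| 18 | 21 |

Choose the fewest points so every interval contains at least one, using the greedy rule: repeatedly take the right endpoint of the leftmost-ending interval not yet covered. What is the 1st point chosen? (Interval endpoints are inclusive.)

By right end: [1,5]  [5,6]  [6,7]  [6,8]  [3,9]  [3,10]  [5,11]  [11,13]  [12,14]  [18,21]  [25,26]
[1,5] uncovered → point at 5; [6,7] uncovered → point at 7; [11,13] uncovered → point at 13; [18,21] uncovered → point at 21; [25,26] uncovered → point at 26.
Points: 5, 7, 13, 21, 26 (5 total).

5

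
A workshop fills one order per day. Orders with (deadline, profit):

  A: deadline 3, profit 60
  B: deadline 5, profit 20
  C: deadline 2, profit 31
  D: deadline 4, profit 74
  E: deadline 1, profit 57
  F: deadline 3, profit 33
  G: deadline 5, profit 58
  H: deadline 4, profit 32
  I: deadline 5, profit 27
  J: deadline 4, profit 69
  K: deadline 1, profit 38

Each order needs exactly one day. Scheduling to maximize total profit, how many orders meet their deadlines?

5

Sort by profit descending; place each in the latest free slot ≤ its deadline.
By profit: D(d4,74), J(d4,69), A(d3,60), G(d5,58), E(d1,57), K(d1,38), F(d3,33), H(d4,32), C(d2,31), I(d5,27), B(d5,20)
D→slot 4; J→slot 3; A→slot 2; G→slot 5; E→slot 1; K skipped; F skipped; H skipped; C skipped; I skipped; B skipped.
5 of 11 scheduled.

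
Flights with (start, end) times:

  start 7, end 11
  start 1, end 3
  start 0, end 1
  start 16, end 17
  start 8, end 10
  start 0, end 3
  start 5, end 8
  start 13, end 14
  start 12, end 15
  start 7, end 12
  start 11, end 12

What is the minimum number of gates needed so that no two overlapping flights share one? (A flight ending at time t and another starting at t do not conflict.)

3

Count concurrent intervals with a sweep; the peak is the room count.
starts: [0, 0, 1, 5, 7, 7, 8, 11, 12, 13, 16]
ends:   [1, 3, 3, 8, 10, 11, 12, 12, 14, 15, 17]
s0→1 s0→2 e1→1 s1→2 e3→1 e3→0 s5→1 s7→2 s7→3  — peak 3.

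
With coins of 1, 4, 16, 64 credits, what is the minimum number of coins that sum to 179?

179 = 2×64 + 3×16 + 3×1
Total coins = 2 + 3 + 3 = 8

8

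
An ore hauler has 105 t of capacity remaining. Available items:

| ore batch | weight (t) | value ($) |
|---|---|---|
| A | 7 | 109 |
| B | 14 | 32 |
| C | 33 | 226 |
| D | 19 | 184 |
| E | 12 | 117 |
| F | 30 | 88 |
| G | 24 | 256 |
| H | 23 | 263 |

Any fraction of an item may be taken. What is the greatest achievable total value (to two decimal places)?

1065.97

Order: A (109/7=15.57) > H (263/23=11.43) > G (256/24=10.67) > E (117/12=9.75) > D (184/19=9.68) > C (226/33=6.85) > F (88/30=2.93) > B (32/14=2.29)
Fill: take A (7 @ 109) → take H (23 @ 263) → take G (24 @ 256) → take E (12 @ 117) → take D (19 @ 184) → take 20/33 of C → 136.97; 105/105 used.
Total value = 1065.97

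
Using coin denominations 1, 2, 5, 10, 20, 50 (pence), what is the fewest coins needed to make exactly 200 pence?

4

Use the largest denomination that fits, subtract, and repeat.
200 = 4×50
Total coins = 4 = 4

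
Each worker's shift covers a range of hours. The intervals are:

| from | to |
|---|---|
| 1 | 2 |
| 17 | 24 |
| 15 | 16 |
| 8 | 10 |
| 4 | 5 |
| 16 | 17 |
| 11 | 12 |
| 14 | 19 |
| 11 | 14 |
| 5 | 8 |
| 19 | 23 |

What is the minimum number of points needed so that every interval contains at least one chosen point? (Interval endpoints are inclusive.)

Sort by right endpoint; whenever an interval is uncovered, place a point at its right end.
Sorted: [1,2] [4,5] [5,8] [8,10] [11,12] [11,14] [15,16] [16,17] [14,19] [19,23] [17,24]
{[1,2]} hit by 2; {[4,5],[5,8]} hit by 5; {[8,10]} hit by 10; {[11,12],[11,14]} hit by 12; {[15,16],[16,17],[14,19]} hit by 16; {[19,23],[17,24]} hit by 23.
Points: 2, 5, 10, 12, 16, 23 (6 total).

6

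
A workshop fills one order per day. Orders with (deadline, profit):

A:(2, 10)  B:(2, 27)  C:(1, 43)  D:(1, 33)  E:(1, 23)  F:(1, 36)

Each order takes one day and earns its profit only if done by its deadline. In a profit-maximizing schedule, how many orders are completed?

Sort by profit descending; place each in the latest free slot ≤ its deadline.
Profit order: C=43 F=36 D=33 B=27 E=23 A=10
Assign: C→slot 1, F skipped, D skipped, B→slot 2, E skipped, A skipped.
Slots: [1:C] [2:B]
2 of 6 scheduled.

2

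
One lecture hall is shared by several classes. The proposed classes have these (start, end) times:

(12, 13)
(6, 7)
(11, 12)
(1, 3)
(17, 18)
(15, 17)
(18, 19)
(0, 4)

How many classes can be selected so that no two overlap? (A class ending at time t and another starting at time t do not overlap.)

7

Sorted by end: (1,3)  (0,4)  (6,7)  (11,12)  (12,13)  (15,17)  (17,18)  (18,19)
take (1,3); take (6,7); take (11,12); take (12,13); take (15,17); take (17,18); take (18,19).
Selected 7 classes.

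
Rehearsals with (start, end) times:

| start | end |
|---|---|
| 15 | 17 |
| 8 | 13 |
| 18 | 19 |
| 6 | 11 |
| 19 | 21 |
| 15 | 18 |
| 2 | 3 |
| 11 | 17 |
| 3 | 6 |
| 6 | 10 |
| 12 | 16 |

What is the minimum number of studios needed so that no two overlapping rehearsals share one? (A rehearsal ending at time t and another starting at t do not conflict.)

4

Count concurrent intervals with a sweep; the peak is the room count.
Events (time:±→running): 2:+→1 3:-→0 3:+→1 6:-→0 6:+→1 6:+→2 8:+→3 10:-→2 11:-→1 11:+→2 12:+→3 13:-→2 15:+→3 15:+→4 … peak 4.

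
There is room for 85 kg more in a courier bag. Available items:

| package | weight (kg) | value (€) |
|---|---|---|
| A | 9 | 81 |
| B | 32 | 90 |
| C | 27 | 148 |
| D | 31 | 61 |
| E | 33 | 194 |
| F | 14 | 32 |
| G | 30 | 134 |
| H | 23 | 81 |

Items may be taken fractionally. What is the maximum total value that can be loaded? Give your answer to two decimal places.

494.47

Sort by value per unit weight and fill in that order.
Ratios (sorted): A 9.00, E 5.88, C 5.48, G 4.47, H 3.52, B 2.81, F 2.29, D 1.97
take A (9 @ 81); take E (33 @ 194); take C (27 @ 148); take 16/30 of G → 71.47. Capacity used 85/85.
Total value = 494.47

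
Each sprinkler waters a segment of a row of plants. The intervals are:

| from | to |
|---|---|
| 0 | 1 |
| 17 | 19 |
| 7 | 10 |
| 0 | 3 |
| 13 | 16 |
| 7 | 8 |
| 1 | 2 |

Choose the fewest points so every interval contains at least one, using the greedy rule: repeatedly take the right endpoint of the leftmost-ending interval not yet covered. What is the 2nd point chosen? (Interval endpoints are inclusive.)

8

Sorted: [0,1] [1,2] [0,3] [7,8] [7,10] [13,16] [17,19]
{[0,1],[1,2],[0,3]} hit by 1; {[7,8],[7,10]} hit by 8; {[13,16]} hit by 16; {[17,19]} hit by 19.
Points: 1, 8, 16, 19 (4 total).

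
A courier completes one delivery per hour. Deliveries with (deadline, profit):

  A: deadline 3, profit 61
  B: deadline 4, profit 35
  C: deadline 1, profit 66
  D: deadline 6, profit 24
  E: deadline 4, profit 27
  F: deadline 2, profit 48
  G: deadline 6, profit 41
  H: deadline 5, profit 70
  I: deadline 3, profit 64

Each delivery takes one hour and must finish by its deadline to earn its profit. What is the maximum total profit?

337

Take jobs in profit order; each goes to the latest open slot no later than its deadline.
By profit: H(d5,70), C(d1,66), I(d3,64), A(d3,61), F(d2,48), G(d6,41), B(d4,35), E(d4,27), D(d6,24)
H→slot 5; C→slot 1; I→slot 3; A→slot 2; F skipped; G→slot 6; B→slot 4; E skipped; D skipped.
Profit = 66 + 61 + 64 + 35 + 70 + 41 = 337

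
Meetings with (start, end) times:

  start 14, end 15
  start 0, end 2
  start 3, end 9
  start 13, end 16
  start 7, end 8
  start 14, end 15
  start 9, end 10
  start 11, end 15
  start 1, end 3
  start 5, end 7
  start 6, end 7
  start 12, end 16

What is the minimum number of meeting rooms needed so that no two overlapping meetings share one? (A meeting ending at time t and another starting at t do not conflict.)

5

The answer is the maximum number of intervals overlapping at any instant.
starts: [0, 1, 3, 5, 6, 7, 9, 11, 12, 13, 14, 14]
ends:   [2, 3, 7, 7, 8, 9, 10, 15, 15, 15, 16, 16]
s0→1 s1→2 e2→1 e3→0 s3→1 s5→2 s6→3 e7→2 e7→1 s7→2 e8→1 e9→0 s9→1 e10→0 s11→1 s12→2 s13→3 s14→4 s14→5  — peak 5.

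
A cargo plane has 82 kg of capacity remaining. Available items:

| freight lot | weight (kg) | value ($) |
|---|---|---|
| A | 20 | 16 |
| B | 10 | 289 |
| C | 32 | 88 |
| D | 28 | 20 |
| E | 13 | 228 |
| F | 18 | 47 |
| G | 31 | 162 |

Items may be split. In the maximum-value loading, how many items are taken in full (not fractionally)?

Ratios (sorted): B 28.90, E 17.54, G 5.23, C 2.75, F 2.61, A 0.80, D 0.71
take B (10 @ 289); take E (13 @ 228); take G (31 @ 162); take 28/32 of C → 77.00. Capacity used 82/82.
3 item(s) taken whole; one partial (take 28/32 of C).

3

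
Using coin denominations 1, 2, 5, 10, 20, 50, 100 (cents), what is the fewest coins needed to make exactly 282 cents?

282 = 2×100 + 1×50 + 1×20 + 1×10 + 1×2
Total coins = 2 + 1 + 1 + 1 + 1 = 6

6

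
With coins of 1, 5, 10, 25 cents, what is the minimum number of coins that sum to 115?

115 − 4×25→15 − 1×10→5 − 1×5→0
Total coins = 4 + 1 + 1 = 6

6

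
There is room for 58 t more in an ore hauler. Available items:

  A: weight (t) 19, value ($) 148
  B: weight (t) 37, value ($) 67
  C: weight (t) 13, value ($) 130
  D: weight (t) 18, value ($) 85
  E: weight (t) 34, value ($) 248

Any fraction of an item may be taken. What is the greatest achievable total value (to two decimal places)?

467.65

Sort by value per unit weight and fill in that order.
Ratios (sorted): C 10.00, A 7.79, E 7.29, D 4.72, B 1.81
take C (13 @ 130); take A (19 @ 148); take 26/34 of E → 189.65. Capacity used 58/58.
Total value = 467.65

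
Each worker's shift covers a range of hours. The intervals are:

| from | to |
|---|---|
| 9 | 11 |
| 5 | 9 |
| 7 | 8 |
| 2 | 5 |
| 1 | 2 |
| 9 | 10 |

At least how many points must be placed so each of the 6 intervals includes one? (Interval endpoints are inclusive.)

Sorted: [1,2] [2,5] [7,8] [5,9] [9,10] [9,11]
{[1,2],[2,5]} hit by 2; {[7,8],[5,9]} hit by 8; {[9,10],[9,11]} hit by 10.
Points: 2, 8, 10 (3 total).

3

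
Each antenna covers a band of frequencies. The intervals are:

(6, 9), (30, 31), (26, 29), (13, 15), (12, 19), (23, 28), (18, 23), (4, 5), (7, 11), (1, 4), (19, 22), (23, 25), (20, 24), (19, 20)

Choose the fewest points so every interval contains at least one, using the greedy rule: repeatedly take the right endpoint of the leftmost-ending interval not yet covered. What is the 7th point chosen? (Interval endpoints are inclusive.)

Sort by right endpoint; whenever an interval is uncovered, place a point at its right end.
Sorted: [1,4] [4,5] [6,9] [7,11] [13,15] [12,19] [19,20] [19,22] [18,23] [20,24] [23,25] [23,28] [26,29] [30,31]
{[1,4],[4,5]} hit by 4; {[6,9],[7,11]} hit by 9; {[13,15],[12,19]} hit by 15; {[19,20],[19,22],[18,23],[20,24]} hit by 20; {[23,25],[23,28]} hit by 25; {[26,29]} hit by 29; {[30,31]} hit by 31.
Points: 4, 9, 15, 20, 25, 29, 31 (7 total).

31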